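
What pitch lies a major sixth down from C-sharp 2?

The sixth takes the letter from C down to E.
A major sixth is 9 semitones; 9 semitones down from C#2 gives E1.

E 1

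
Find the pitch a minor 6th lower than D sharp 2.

F double-sharp 1

Counting six letter names down from D lands on F.
A minor sixth is 8 semitones; 8 semitones down from D#2 gives F##1.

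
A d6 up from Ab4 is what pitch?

Fbb5

Counting six letter names up from A lands on F.
A diminished sixth spans 7 semitones, so from Ab4 the target pitch is Fbb5.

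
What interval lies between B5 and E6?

B to E spans four letter names (B-C-D-E), so the interval is some kind of fourth.
Counting semitones, B5→E6 is 5, which is the perfect fourth.

P4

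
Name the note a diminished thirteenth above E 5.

Counting six letter names plus an octave up from E lands on C.
Moving 19 semitones up from E5 (the size of a diminished thirteenth) reaches Cb7.

C-flat 7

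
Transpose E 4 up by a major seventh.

Counting seven letter names up from E lands on D.
A major seventh is 11 semitones; 11 semitones up from E4 gives D#5.

D-sharp 5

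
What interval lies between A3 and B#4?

A to B spans two letter names (A-B), plus an octave — that makes it a ninth of some quality.
A3 to B#4 spans 15 semitones — one semitone wider than the major ninth (14) — giving an augmented ninth.
(Equivalently, a compound augmented second: an augmented second plus an octave.)

augmented ninth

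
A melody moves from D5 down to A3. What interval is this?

Descending from D5 to A3 is the same interval as ascending A3 to D5.
A to D spans four letter names (A-B-C-D), plus an octave, so the interval is some kind of eleventh.
Counting semitones, A3→D5 is 17, which is the perfect eleventh.
(Equivalently, a compound perfect fourth: a perfect fourth plus an octave.)

perfect eleventh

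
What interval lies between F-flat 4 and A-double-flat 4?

minor third

F to A spans three letter names (F-G-A) — that makes it a third of some quality.
Fb4 to Abb4 is 3 semitones, a half step short of the major third (4), so this is minor.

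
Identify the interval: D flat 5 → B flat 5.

D to B spans six letter names (D-E-F-G-A-B), so the interval is some kind of sixth.
The major sixth spans 9 semitones, and Db5 to Bb5 is exactly 9 semitones — so this is a major sixth.

major sixth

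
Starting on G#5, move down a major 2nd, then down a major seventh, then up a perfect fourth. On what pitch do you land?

Down a major second from G#5: F#5 (2 semitones down).
Down a major seventh from F#5: G4 (11 semitones down).
Up a perfect fourth from G4: C5 (5 semitones up).

C5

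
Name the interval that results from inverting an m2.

major 7th

Interval numbers invert to sum to nine: 2 + 7 = 9, so a second inverts to a seventh.
The quality also flips — minor becomes major — giving a major seventh.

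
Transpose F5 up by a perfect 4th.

Four letter names up from F: B.
A perfect fourth is 5 semitones; 5 semitones up from F5 gives Bb5.

Bb5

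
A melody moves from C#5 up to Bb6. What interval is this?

C to B spans seven letter names (C-D-E-F-G-A-B), plus an octave — that makes it a fourteenth of some quality.
The major fourteenth is 23 semitones; here we have 21, two semitones narrower: diminished.
(Equivalently, a compound diminished seventh: a diminished seventh plus an octave.)

d14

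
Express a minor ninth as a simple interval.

minor second

Take out an octave (7 from the number): 9 − 7 = 2.
So a minor ninth is an octave plus a minor second. The quality is unchanged.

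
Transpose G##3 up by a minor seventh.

F##4

Counting seven letter names up from G lands on F.
A minor seventh spans 10 semitones, so from G##3 the target pitch is F##4.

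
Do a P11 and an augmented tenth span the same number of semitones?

Yes

Both span 17 semitones: a perfect eleventh and an augmented tenth are the same chromatic distance.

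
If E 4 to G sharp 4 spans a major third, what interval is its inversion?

The rule of nine gives the new number: 9 − 3 = 6, so a third becomes a sixth.
The quality also flips — major becomes minor — giving a minor sixth.

m6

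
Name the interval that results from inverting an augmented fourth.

d5

The rule of nine gives the new number: 9 − 4 = 5, so a fourth becomes a fifth.
Quality inverts too: augmented becomes diminished. That makes the inversion a diminished fifth.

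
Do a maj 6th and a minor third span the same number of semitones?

9 semitones (major sixth) vs 3 semitones (minor third): not equal.

No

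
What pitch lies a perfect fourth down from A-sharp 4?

E-sharp 4

Counting four letter names down from A lands on E.
A perfect fourth is 5 semitones; 5 semitones down from A#4 gives E#4.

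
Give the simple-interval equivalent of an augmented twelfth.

augmented 5th

Take out an octave (7 from the number): 12 − 7 = 5.
That makes an augmented twelfth a compound augmented fifth — an octave plus an augmented fifth.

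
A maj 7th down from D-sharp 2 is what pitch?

E 1

The seventh takes the letter from D down to E.
A major seventh is 11 semitones; 11 semitones down from D#2 gives E1.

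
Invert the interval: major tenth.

minor sixth

First reduce the compound major tenth to its simple form, a major third.
Inverted interval numbers add to nine, so a third pairs with a sixth (3 + 6 = 9).
The quality also flips — major becomes minor — giving a minor sixth.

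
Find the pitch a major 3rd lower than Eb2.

Cb2

Three letter names down from E: C.
A major third is 4 semitones; 4 semitones down from Eb2 gives Cb2.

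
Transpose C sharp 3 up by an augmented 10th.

E double-sharp 4

The tenth's letter: C up three letter names plus an octave → E.
Moving 17 semitones up from C#3 (the size of an augmented tenth) reaches E##4.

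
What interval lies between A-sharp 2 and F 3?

A to F spans six letter names (A-B-C-D-E-F) — that makes it a sixth of some quality.
The major sixth is 9 semitones; here we have 7, two semitones narrower: diminished.

diminished sixth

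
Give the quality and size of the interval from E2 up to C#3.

E to C spans six letter names (E-F-G-A-B-C): a sixth.
Counting semitones, E2→C#3 is 9, which is the major sixth.

major sixth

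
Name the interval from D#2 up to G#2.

perfect 4th

D to G spans four letter names (D-E-F-G): a fourth.
Counting semitones, D#2→G#2 is 5, which is the perfect fourth.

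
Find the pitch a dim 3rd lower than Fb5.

D5

Three letter names down from F: D.
A diminished third is 2 semitones; 2 semitones down from Fb5 gives D5.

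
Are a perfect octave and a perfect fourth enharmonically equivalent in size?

A perfect octave is 12 semitones but a perfect fourth is 5 semitones — different sizes.

No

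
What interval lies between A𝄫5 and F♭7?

A to F spans six letter names (A-B-C-D-E-F), plus an octave: a thirteenth.
Abb5 to Fb7 is 21 semitones, matching the major thirteenth exactly, so the quality is major.
(Equivalently, a compound major sixth: a major sixth plus an octave.)

major thirteenth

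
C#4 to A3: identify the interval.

Descending from C#4 to A3 is the same interval as ascending A3 to C#4.
A to C spans three letter names (A-B-C): a third.
A3 to C#4 is 4 semitones, matching the major third exactly, so the quality is major.

major 3rd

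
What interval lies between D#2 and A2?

D to A spans five letter names (D-E-F-G-A), so the interval is some kind of fifth.
A perfect fifth would be 7 semitones; D#2 to A2 is 6, one semitone narrower, so the interval is diminished.

diminished fifth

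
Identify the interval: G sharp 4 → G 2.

Descending from G#4 to G2 is the same interval as ascending G2 to G#4.
G to G is the same letter name, plus 2 octaves: a fifteenth.
The perfect fifteenth is 24 semitones; here we have 25, one semitone wider: augmented.
(Equivalently, a compound augmented octave: an augmented octave plus an octave.)

augmented 15th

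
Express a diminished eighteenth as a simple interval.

Subtracting seven from the interval number removes an octave: 18 − 14 = 4.
So a diminished eighteenth is 2 octaves plus a diminished fourth. The quality is unchanged.

d4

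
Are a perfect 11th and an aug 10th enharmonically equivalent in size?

Both span 17 semitones: a perfect eleventh and an augmented tenth are the same chromatic distance.

Yes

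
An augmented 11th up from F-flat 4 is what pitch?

The eleventh's letter: F up four letter names plus an octave → B.
An augmented eleventh is 18 semitones; 18 semitones up from Fb4 gives Bb5.

B-flat 5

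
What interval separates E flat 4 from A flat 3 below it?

perfect fifth

Descending from Eb4 to Ab3 is the same interval as ascending Ab3 to Eb4.
A to E spans five letter names (A-B-C-D-E), so the interval is some kind of fifth.
Ab3 to Eb4 is 7 semitones, matching the perfect fifth exactly, so the quality is perfect.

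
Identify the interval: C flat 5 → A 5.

augmented sixth

C to A spans six letter names (C-D-E-F-G-A) — that makes it a sixth of some quality.
Cb5 to A5 spans 10 semitones — one semitone wider than the major sixth (9) — giving an augmented sixth.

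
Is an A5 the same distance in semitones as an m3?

No

An augmented fifth spans 8 semitones; a minor third spans 3 semitones. They differ by 5.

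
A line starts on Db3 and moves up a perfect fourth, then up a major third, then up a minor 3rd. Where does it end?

Db4

Db3 up a perfect fourth → Gb3 (5 semitones).
Gb3 up a major third → Bb3 (4 semitones).
Up a minor third from Bb3: Db4 (3 semitones up).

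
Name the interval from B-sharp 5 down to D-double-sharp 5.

minor sixth

Descending from B#5 to D##5 is the same interval as ascending D##5 to B#5.
D to B spans six letter names (D-E-F-G-A-B): a sixth.
At 8 semitones, D##5→B#5 falls one short of a major sixth: minor.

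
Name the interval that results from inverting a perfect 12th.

First reduce the compound perfect twelfth to its simple form, a perfect fifth.
Interval numbers invert to sum to nine: 5 + 4 = 9, so a fifth inverts to a fourth.
Quality inverts too: perfect stays perfect. That makes the inversion a perfect fourth.

perfect 4th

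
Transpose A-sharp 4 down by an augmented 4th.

E 4

Counting four letter names down from A lands on E.
An augmented fourth is 6 semitones; 6 semitones down from A#4 gives E4.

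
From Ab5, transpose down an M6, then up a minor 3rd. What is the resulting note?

Down a major sixth from Ab5: Cb5 (9 semitones down).
A minor third up from Cb5 is Ebb5.

Ebb5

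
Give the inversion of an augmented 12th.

diminished fourth

First reduce the compound augmented twelfth to its simple form, an augmented fifth.
The rule of nine gives the new number: 9 − 5 = 4, so a fifth becomes a fourth.
And augmented becomes diminished under inversion, so we get a diminished fourth.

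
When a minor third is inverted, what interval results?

Inverted interval numbers add to nine, so a third pairs with a sixth (3 + 6 = 9).
And minor becomes major under inversion, so we get a major sixth.

major sixth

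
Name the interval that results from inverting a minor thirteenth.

major 3rd

First reduce the compound minor thirteenth to its simple form, a minor sixth.
Inverted interval numbers add to nine, so a sixth pairs with a third (6 + 3 = 9).
Quality inverts too: minor becomes major. That makes the inversion a major third.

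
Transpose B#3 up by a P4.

E#4

The fourth takes the letter from B up to E.
A perfect fourth spans 5 semitones, so from B#3 the target pitch is E#4.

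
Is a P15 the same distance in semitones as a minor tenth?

A perfect fifteenth spans 24 semitones; a minor tenth spans 15 semitones. They differ by 9.

No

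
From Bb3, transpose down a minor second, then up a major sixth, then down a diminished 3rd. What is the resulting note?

A minor second down from Bb3 is A3.
A major sixth up from A3 is F#4.
F#4 down a diminished third → D##4 (2 semitones).

D##4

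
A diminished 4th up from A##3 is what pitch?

D#4

The fourth takes the letter from A up to D.
A diminished fourth spans 4 semitones, so from A##3 the target pitch is D#4.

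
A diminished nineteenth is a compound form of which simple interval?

diminished fifth

Each octave removed subtracts seven from the number: 19 − 14 = 5.
That makes a diminished nineteenth a compound diminished fifth — 2 octaves plus a diminished fifth.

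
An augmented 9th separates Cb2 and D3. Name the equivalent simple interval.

A2

Subtracting seven from the interval number removes an octave: 9 − 7 = 2.
So an augmented ninth is an octave plus an augmented second. The quality is unchanged.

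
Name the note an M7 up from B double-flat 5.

A flat 6

Seven letter names up from B: A.
Moving 11 semitones up from Bbb5 (the size of a major seventh) reaches Ab6.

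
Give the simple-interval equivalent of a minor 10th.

minor third

Each octave removed subtracts seven from the number: 10 − 7 = 3.
That makes a minor tenth a compound minor third — an octave plus a minor third.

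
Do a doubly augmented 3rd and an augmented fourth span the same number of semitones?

A doubly augmented third = 6 semitones = an augmented fourth; enharmonically equal.

Yes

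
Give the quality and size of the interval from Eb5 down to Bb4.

Descending from Eb5 to Bb4 is the same interval as ascending Bb4 to Eb5.
B to E spans four letter names (B-C-D-E): a fourth.
The perfect fourth spans 5 semitones, and Bb4 to Eb5 is exactly 5 semitones — so this is a perfect fourth.

perfect fourth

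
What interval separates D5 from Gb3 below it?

A12

Descending from D5 to Gb3 is the same interval as ascending Gb3 to D5.
G to D spans five letter names (G-A-B-C-D), plus an octave — that makes it a twelfth of some quality.
The perfect twelfth is 19 semitones; here we have 20, one semitone wider: augmented.
(Equivalently, a compound augmented fifth: an augmented fifth plus an octave.)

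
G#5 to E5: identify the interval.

Descending from G#5 to E5 is the same interval as ascending E5 to G#5.
E to G spans three letter names (E-F-G), so the interval is some kind of third.
Counting semitones, E5→G#5 is 4, which is the major third.

major third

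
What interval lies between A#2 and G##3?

major seventh

A to G spans seven letter names (A-B-C-D-E-F-G) — that makes it a seventh of some quality.
A#2 to G##3 is 11 semitones, matching the major seventh exactly, so the quality is major.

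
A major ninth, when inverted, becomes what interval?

minor seventh

First reduce the compound major ninth to its simple form, a major second.
Inverted interval numbers add to nine, so a second pairs with a seventh (2 + 7 = 9).
The quality also flips — major becomes minor — giving a minor seventh.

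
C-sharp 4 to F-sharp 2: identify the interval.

P12

Descending from C#4 to F#2 is the same interval as ascending F#2 to C#4.
F to C spans five letter names (F-G-A-B-C), plus an octave: a twelfth.
F#2 to C#4 is 19 semitones, matching the perfect twelfth exactly, so the quality is perfect.
(Equivalently, a compound perfect fifth: a perfect fifth plus an octave.)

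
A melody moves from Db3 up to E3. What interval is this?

augmented second

D to E spans two letter names (D-E) — that makes it a second of some quality.
Db3 to E3 spans 3 semitones — one semitone wider than the major second (2) — giving an augmented second.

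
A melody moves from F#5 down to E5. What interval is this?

Descending from F#5 to E5 is the same interval as ascending E5 to F#5.
E to F spans two letter names (E-F), so the interval is some kind of second.
Counting semitones, E5→F#5 is 2, which is the major second.

M2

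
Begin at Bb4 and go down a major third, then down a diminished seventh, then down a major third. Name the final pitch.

F3

Down a major third from Bb4: Gb4 (4 semitones down).
Gb4 down a diminished seventh → A3 (9 semitones).
A major third down from A3 is F3.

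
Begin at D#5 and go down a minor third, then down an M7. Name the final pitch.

D#5 down a minor third → B#4 (3 semitones).
A major seventh down from B#4 is C#4.

C#4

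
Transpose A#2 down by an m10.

Counting three letter names plus an octave down from A lands on F.
A minor tenth is 15 semitones; 15 semitones down from A#2 gives F##1.

F##1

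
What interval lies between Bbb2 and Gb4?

M13

B to G spans six letter names (B-C-D-E-F-G), plus an octave: a thirteenth.
The major thirteenth spans 21 semitones, and Bbb2 to Gb4 is exactly 21 semitones — so this is a major thirteenth.
(Equivalently, a compound major sixth: a major sixth plus an octave.)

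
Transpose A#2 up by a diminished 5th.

The fifth takes the letter from A up to E.
Moving 6 semitones up from A#2 (the size of a diminished fifth) reaches E3.

E3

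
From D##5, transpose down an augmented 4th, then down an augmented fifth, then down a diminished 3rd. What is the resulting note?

An augmented fourth down from D##5 is A#4.
An augmented fifth down from A#4 is D4.
A diminished third down from D4 is B#3.

B#3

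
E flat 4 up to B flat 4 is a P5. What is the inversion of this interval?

Interval numbers invert to sum to nine: 5 + 4 = 9, so a fifth inverts to a fourth.
And perfect stays perfect under inversion, so we get a perfect fourth.

perfect fourth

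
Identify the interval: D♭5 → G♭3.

Descending from Db5 to Gb3 is the same interval as ascending Gb3 to Db5.
G to D spans five letter names (G-A-B-C-D), plus an octave, so the interval is some kind of twelfth.
Counting semitones, Gb3→Db5 is 19, which is the perfect twelfth.
(Equivalently, a compound perfect fifth: a perfect fifth plus an octave.)

perfect twelfth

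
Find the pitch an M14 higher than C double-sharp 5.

Seven letters up from C (plus an octave) reaches B.
Moving 23 semitones up from C##5 (the size of a major fourteenth) reaches B##6.

B double-sharp 6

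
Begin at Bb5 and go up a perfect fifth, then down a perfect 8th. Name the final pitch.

Up a perfect fifth from Bb5: F6 (7 semitones up).
F6 down a perfect octave → F5 (12 semitones).

F5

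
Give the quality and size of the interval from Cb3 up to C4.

C to C is the same letter name, plus an octave, so the interval is some kind of octave.
Cb3 to C4 spans 13 semitones — one semitone wider than the perfect octave (12) — giving an augmented octave.

augmented 8th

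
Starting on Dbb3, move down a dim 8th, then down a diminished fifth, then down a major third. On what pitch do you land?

A diminished octave down from Dbb3 is Db2.
A diminished fifth down from Db2 is G1.
Down a major third from G1: Eb1 (4 semitones down).

Eb1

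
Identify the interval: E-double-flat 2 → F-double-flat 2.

E to F spans two letter names (E-F), so the interval is some kind of second.
A major second would be 2 semitones, but Ebb2 to Fbb2 is 1 — one semitone narrower, making it a minor second.

minor 2nd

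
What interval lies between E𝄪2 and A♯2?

E to A spans four letter names (E-F-G-A) — that makes it a fourth of some quality.
A perfect fourth would be 5 semitones; E##2 to A#2 is 4, one semitone narrower, so the interval is diminished.

d4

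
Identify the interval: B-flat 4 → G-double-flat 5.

B to G spans six letter names (B-C-D-E-F-G) — that makes it a sixth of some quality.
A major sixth would be 9 semitones; Bb4 to Gbb5 is 7, two semitones narrower, so the interval is diminished.

d6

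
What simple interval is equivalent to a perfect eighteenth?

perfect 4th

Subtracting seven from the interval number removes an octave: 18 − 14 = 4.
That makes a perfect eighteenth a compound perfect fourth — 2 octaves plus a perfect fourth.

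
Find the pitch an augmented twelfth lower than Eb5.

Abb3

The twelfth's letter: E down five letter names plus an octave → A.
An augmented twelfth spans 20 semitones, so from Eb5 the target pitch is Abb3.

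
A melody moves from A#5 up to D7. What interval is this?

A to D spans four letter names (A-B-C-D), plus an octave — that makes it an eleventh of some quality.
A perfect eleventh would be 17 semitones; A#5 to D7 is 16, one semitone narrower, so the interval is diminished.
(Equivalently, a compound diminished fourth: a diminished fourth plus an octave.)

diminished eleventh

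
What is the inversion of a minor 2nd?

Interval numbers invert to sum to nine: 2 + 7 = 9, so a second inverts to a seventh.
Quality inverts too: minor becomes major. That makes the inversion a major seventh.

M7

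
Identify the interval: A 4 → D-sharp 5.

augmented fourth

A to D spans four letter names (A-B-C-D) — that makes it a fourth of some quality.
A4 to D#5 spans 6 semitones — one semitone wider than the perfect fourth (5) — giving an augmented fourth.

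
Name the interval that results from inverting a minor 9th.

First reduce the compound minor ninth to its simple form, a minor second.
The rule of nine gives the new number: 9 − 2 = 7, so a second becomes a seventh.
The quality also flips — minor becomes major — giving a major seventh.

M7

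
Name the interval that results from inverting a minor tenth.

major sixth

First reduce the compound minor tenth to its simple form, a minor third.
The rule of nine gives the new number: 9 − 3 = 6, so a third becomes a sixth.
The quality also flips — minor becomes major — giving a major sixth.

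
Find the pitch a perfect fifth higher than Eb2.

The fifth takes the letter from E up to B.
A perfect fifth spans 7 semitones, so from Eb2 the target pitch is Bb2.

Bb2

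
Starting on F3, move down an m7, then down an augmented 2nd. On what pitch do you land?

Fb2

A minor seventh down from F3 is G2.
An augmented second down from G2 is Fb2.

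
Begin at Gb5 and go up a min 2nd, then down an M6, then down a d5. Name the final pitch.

Gb5 up a minor second → Abb5 (1 semitone).
A major sixth down from Abb5 is Cbb5.
Cbb5 down a diminished fifth → Fb4 (6 semitones).

Fb4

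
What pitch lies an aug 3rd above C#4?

E##4

Three letter names up from C: E.
An augmented third is 5 semitones; 5 semitones up from C#4 gives E##4.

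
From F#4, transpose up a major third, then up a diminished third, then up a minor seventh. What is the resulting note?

Bb5

Up a major third from F#4: A#4 (4 semitones up).
Up a diminished third from A#4: C5 (2 semitones up).
C5 up a minor seventh → Bb5 (10 semitones).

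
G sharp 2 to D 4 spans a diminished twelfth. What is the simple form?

Take out an octave (7 from the number): 12 − 7 = 5.
So a diminished twelfth is an octave plus a diminished fifth. The quality is unchanged.

diminished fifth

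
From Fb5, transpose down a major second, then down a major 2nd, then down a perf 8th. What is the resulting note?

Fb5 down a major second → Ebb5 (2 semitones).
Ebb5 down a major second → Dbb5 (2 semitones).
A perfect octave down from Dbb5 is Dbb4.

Dbb4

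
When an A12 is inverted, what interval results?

First reduce the compound augmented twelfth to its simple form, an augmented fifth.
Interval numbers invert to sum to nine: 5 + 4 = 9, so a fifth inverts to a fourth.
The quality also flips — augmented becomes diminished — giving a diminished fourth.

diminished 4th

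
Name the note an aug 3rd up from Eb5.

Counting three letter names up from E lands on G.
An augmented third spans 5 semitones, so from Eb5 the target pitch is G#5.

G#5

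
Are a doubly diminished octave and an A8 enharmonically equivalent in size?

A doubly diminished octave is 10 semitones but an augmented octave is 13 semitones — different sizes.

No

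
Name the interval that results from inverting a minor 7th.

The rule of nine gives the new number: 9 − 7 = 2, so a seventh becomes a second.
Quality inverts too: minor becomes major. That makes the inversion a major second.

major 2nd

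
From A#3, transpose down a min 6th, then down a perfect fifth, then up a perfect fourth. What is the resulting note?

B#2

A minor sixth down from A#3 is C##3.
Down a perfect fifth from C##3: F##2 (7 semitones down).
Up a perfect fourth from F##2: B#2 (5 semitones up).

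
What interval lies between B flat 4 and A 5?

B to A spans seven letter names (B-C-D-E-F-G-A) — that makes it a seventh of some quality.
Counting semitones, Bb4→A5 is 11, which is the major seventh.

major 7th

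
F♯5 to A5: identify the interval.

F to A spans three letter names (F-G-A) — that makes it a third of some quality.
A major third would be 4 semitones, but F#5 to A5 is 3 — one semitone narrower, making it a minor third.

minor 3rd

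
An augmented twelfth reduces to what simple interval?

Each octave removed subtracts seven from the number: 12 − 7 = 5.
Quality carries through unchanged, so the simple form is an augmented fifth.

A5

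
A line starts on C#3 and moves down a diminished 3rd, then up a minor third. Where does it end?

C##3

A diminished third down from C#3 is A##2.
A minor third up from A##2 is C##3.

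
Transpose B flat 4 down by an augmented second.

The second takes the letter from B down to A.
Moving 3 semitones down from Bb4 (the size of an augmented second) reaches Abb4.

A double-flat 4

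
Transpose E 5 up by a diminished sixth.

C flat 6

Counting six letter names up from E lands on C.
Moving 7 semitones up from E5 (the size of a diminished sixth) reaches Cb6.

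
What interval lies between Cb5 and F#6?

AA11

C to F spans four letter names (C-D-E-F), plus an octave — that makes it an eleventh of some quality.
The perfect eleventh is 17 semitones; here we have 19, two semitones wider: doubly augmented.
(Equivalently, a compound doubly augmented fourth: a doubly augmented fourth plus an octave.)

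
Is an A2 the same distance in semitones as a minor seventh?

An augmented second spans 3 semitones; a minor seventh spans 10 semitones. They differ by 7.

No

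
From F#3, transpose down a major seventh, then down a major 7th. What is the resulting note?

A major seventh down from F#3 is G2.
Down a major seventh from G2: Ab1 (11 semitones down).

Ab1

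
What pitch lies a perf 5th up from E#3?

B#3

Counting five letter names up from E lands on B.
Moving 7 semitones up from E#3 (the size of a perfect fifth) reaches B#3.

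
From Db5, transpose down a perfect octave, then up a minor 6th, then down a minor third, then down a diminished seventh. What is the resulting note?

A perfect octave down from Db5 is Db4.
Up a minor sixth from Db4: Bbb4 (8 semitones up).
Down a minor third from Bbb4: Gb4 (3 semitones down).
A diminished seventh down from Gb4 is A3.

A3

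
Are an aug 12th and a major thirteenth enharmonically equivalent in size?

No

An augmented twelfth is 20 semitones but a major thirteenth is 21 semitones — different sizes.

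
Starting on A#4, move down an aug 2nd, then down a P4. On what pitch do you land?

Down an augmented second from A#4: G4 (3 semitones down).
A perfect fourth down from G4 is D4.

D4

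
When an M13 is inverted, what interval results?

minor 3rd

First reduce the compound major thirteenth to its simple form, a major sixth.
Inverted interval numbers add to nine, so a sixth pairs with a third (6 + 3 = 9).
And major becomes minor under inversion, so we get a minor third.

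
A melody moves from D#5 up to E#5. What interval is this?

M2

D to E spans two letter names (D-E), so the interval is some kind of second.
The major second spans 2 semitones, and D#5 to E#5 is exactly 2 semitones — so this is a major second.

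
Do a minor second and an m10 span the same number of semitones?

A minor second spans 1 semitone; a minor tenth spans 15 semitones. They differ by 14.

No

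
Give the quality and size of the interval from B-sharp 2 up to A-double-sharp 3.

B to A spans seven letter names (B-C-D-E-F-G-A): a seventh.
The major seventh spans 11 semitones, and B#2 to A##3 is exactly 11 semitones — so this is a major seventh.

major seventh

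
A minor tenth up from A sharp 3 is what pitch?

C sharp 5

Three letters up from A (plus an octave) reaches C.
A minor tenth is 15 semitones; 15 semitones up from A#3 gives C#5.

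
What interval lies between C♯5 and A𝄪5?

augmented 6th

C to A spans six letter names (C-D-E-F-G-A), so the interval is some kind of sixth.
A major sixth would be 9 semitones; C#5 to A##5 is 10, one semitone wider, so the interval is augmented.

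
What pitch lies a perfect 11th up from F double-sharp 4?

Counting four letter names plus an octave up from F lands on B.
A perfect eleventh is 17 semitones; 17 semitones up from F##4 gives B#5.

B sharp 5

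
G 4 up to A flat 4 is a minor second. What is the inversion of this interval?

major 7th

Interval numbers invert to sum to nine: 2 + 7 = 9, so a second inverts to a seventh.
Quality inverts too: minor becomes major. That makes the inversion a major seventh.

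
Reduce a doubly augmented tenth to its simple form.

Take out an octave (7 from the number): 10 − 7 = 3.
So a doubly augmented tenth is an octave plus a doubly augmented third. The quality is unchanged.

doubly augmented third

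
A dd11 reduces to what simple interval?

Take out an octave (7 from the number): 11 − 7 = 4.
Quality carries through unchanged, so the simple form is a doubly diminished fourth.

doubly diminished 4th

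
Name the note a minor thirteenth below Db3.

F1

Six letters down from D (plus an octave) reaches F.
A minor thirteenth is 20 semitones; 20 semitones down from Db3 gives F1.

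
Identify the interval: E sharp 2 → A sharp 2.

E to A spans four letter names (E-F-G-A): a fourth.
Counting semitones, E#2→A#2 is 5, which is the perfect fourth.

perfect 4th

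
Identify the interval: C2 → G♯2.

C to G spans five letter names (C-D-E-F-G), so the interval is some kind of fifth.
The perfect fifth is 7 semitones; here we have 8, one semitone wider: augmented.

augmented 5th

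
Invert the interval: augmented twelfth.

diminished fourth

First reduce the compound augmented twelfth to its simple form, an augmented fifth.
Inverted interval numbers add to nine, so a fifth pairs with a fourth (5 + 4 = 9).
Quality inverts too: augmented becomes diminished. That makes the inversion a diminished fourth.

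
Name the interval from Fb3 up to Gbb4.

minor ninth

F to G spans two letter names (F-G), plus an octave, so the interval is some kind of ninth.
Fb3 to Gbb4 is 13 semitones, a half step short of the major ninth (14), so this is minor.
(Equivalently, a compound minor second: a minor second plus an octave.)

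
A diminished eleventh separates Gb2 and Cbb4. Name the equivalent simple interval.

Subtracting seven from the interval number removes an octave: 11 − 7 = 4.
Quality carries through unchanged, so the simple form is a diminished fourth.

diminished 4th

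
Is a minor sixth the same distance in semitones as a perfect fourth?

A minor sixth spans 8 semitones; a perfect fourth spans 5 semitones. They differ by 3.

No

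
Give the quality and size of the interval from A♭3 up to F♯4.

A6

A to F spans six letter names (A-B-C-D-E-F), so the interval is some kind of sixth.
The major sixth is 9 semitones; here we have 10, one semitone wider: augmented.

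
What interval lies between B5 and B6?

B to B is the same letter name, plus an octave — that makes it an octave of some quality.
B5 to B6 is 12 semitones, matching the perfect octave exactly, so the quality is perfect.

P8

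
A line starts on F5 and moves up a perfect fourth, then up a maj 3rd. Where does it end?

Up a perfect fourth from F5: Bb5 (5 semitones up).
Bb5 up a major third → D6 (4 semitones).

D6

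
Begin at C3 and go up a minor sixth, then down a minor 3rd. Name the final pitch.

Up a minor sixth from C3: Ab3 (8 semitones up).
Ab3 down a minor third → F3 (3 semitones).

F3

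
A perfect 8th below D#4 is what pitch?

For an octave the letter name doesn't change: still D, an octave down.
A perfect octave is 12 semitones; 12 semitones down from D#4 gives D#3.

D#3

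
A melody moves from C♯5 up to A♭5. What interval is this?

C to A spans six letter names (C-D-E-F-G-A): a sixth.
A major sixth would be 9 semitones; C#5 to Ab5 is 7, two semitones narrower, so the interval is diminished.

diminished sixth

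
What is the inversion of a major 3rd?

Interval numbers invert to sum to nine: 3 + 6 = 9, so a third inverts to a sixth.
The quality also flips — major becomes minor — giving a minor sixth.

minor 6th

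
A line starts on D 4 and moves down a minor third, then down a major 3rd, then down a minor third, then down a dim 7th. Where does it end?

F double-sharp 2

A minor third down from D4 is B3.
B3 down a major third → G3 (4 semitones).
A minor third down from G3 is E3.
E3 down a diminished seventh → F##2 (9 semitones).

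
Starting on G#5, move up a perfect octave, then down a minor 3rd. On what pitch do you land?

E#6

G#5 up a perfect octave → G#6 (12 semitones).
Down a minor third from G#6: E#6 (3 semitones down).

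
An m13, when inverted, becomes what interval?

M3

First reduce the compound minor thirteenth to its simple form, a minor sixth.
Interval numbers invert to sum to nine: 6 + 3 = 9, so a sixth inverts to a third.
The quality also flips — minor becomes major — giving a major third.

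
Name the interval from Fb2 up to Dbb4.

m13

F to D spans six letter names (F-G-A-B-C-D), plus an octave — that makes it a thirteenth of some quality.
Fb2 to Dbb4 is 20 semitones, a half step short of the major thirteenth (21), so this is minor.
(Equivalently, a compound minor sixth: a minor sixth plus an octave.)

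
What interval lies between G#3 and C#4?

P4

G to C spans four letter names (G-A-B-C): a fourth.
G#3 to C#4 is 5 semitones, matching the perfect fourth exactly, so the quality is perfect.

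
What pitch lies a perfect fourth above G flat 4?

C flat 5

The fourth takes the letter from G up to C.
A perfect fourth spans 5 semitones, so from Gb4 the target pitch is Cb5.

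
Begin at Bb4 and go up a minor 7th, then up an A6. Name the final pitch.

Bb4 up a minor seventh → Ab5 (10 semitones).
Ab5 up an augmented sixth → F#6 (10 semitones).

F#6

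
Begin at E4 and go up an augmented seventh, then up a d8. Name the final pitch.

D#6

E4 up an augmented seventh → D##5 (12 semitones).
D##5 up a diminished octave → D#6 (11 semitones).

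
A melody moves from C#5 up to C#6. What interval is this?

perfect octave

C to C is the same letter name, plus an octave, so the interval is some kind of octave.
Counting semitones, C#5→C#6 is 12, which is the perfect octave.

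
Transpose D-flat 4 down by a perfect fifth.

The fifth takes the letter from D down to G.
A perfect fifth spans 7 semitones, so from Db4 the target pitch is Gb3.

G-flat 3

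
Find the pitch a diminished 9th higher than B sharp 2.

C 4

The ninth's letter: B up two letter names plus an octave → C.
A diminished ninth spans 12 semitones, so from B#2 the target pitch is C4.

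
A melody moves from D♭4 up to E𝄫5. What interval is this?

D to E spans two letter names (D-E), plus an octave — that makes it a ninth of some quality.
A major ninth would be 14 semitones, but Db4 to Ebb5 is 13 — one semitone narrower, making it a minor ninth.
(Equivalently, a compound minor second: a minor second plus an octave.)

minor ninth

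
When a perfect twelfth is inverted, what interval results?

First reduce the compound perfect twelfth to its simple form, a perfect fifth.
Inverted interval numbers add to nine, so a fifth pairs with a fourth (5 + 4 = 9).
Quality inverts too: perfect stays perfect. That makes the inversion a perfect fourth.

perfect fourth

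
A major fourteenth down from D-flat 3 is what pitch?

Seven letters down from D (plus an octave) reaches E.
A major fourteenth spans 23 semitones, so from Db3 the target pitch is Ebb1.

E-double-flat 1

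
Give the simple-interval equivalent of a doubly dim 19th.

doubly diminished 5th

Each octave removed subtracts seven from the number: 19 − 14 = 5.
That makes a doubly diminished nineteenth a compound doubly diminished fifth — 2 octaves plus a doubly diminished fifth.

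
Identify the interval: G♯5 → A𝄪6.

A9

G to A spans two letter names (G-A), plus an octave, so the interval is some kind of ninth.
G#5 to A##6 spans 15 semitones — one semitone wider than the major ninth (14) — giving an augmented ninth.
(Equivalently, a compound augmented second: an augmented second plus an octave.)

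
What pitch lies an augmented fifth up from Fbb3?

The fifth takes the letter from F up to C.
An augmented fifth is 8 semitones; 8 semitones up from Fbb3 gives Cb4.

Cb4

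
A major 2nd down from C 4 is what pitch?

Counting two letter names down from C lands on B.
A major second is 2 semitones; 2 semitones down from C4 gives Bb3.

B-flat 3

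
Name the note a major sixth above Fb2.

Db3

Counting six letter names up from F lands on D.
A major sixth is 9 semitones; 9 semitones up from Fb2 gives Db3.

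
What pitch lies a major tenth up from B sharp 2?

Counting three letter names plus an octave up from B lands on D.
A major tenth is 16 semitones; 16 semitones up from B#2 gives D##4.

D double-sharp 4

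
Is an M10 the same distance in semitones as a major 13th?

16 semitones (major tenth) vs 21 semitones (major thirteenth): not equal.

No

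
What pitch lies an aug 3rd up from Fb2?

Counting three letter names up from F lands on A.
Moving 5 semitones up from Fb2 (the size of an augmented third) reaches A2.

A2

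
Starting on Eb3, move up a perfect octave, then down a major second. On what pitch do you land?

Db4

Up a perfect octave from Eb3: Eb4 (12 semitones up).
Eb4 down a major second → Db4 (2 semitones).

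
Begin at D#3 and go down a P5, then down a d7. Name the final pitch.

Down a perfect fifth from D#3: G#2 (7 semitones down).
A diminished seventh down from G#2 is A##1.

A##1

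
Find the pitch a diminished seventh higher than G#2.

F3

Seven letter names up from G: F.
Moving 9 semitones up from G#2 (the size of a diminished seventh) reaches F3.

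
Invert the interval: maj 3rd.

The rule of nine gives the new number: 9 − 3 = 6, so a third becomes a sixth.
The quality also flips — major becomes minor — giving a minor sixth.

m6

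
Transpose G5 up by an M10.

Three letters up from G (plus an octave) reaches B.
A major tenth spans 16 semitones, so from G5 the target pitch is B6.

B6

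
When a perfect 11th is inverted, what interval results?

perfect 5th

First reduce the compound perfect eleventh to its simple form, a perfect fourth.
The rule of nine gives the new number: 9 − 4 = 5, so a fourth becomes a fifth.
Quality inverts too: perfect stays perfect. That makes the inversion a perfect fifth.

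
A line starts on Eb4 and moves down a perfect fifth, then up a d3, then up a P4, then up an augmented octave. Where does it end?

Fb5

Eb4 down a perfect fifth → Ab3 (7 semitones).
A diminished third up from Ab3 is Cbb4.
A perfect fourth up from Cbb4 is Fbb4.
An augmented octave up from Fbb4 is Fb5.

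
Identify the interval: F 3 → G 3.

major 2nd

F to G spans two letter names (F-G), so the interval is some kind of second.
Counting semitones, F3→G3 is 2, which is the major second.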